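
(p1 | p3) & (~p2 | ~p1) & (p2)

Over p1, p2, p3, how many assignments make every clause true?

There are 2^3 = 8 truth assignments over (p1, p2, p3).
Split on p3. With p3 = 1, the clauses containing p3 are satisfied and ~p3 drops from the rest; 1 of the 2^2 = 4 assignments to the other variables satisfy what remains.
With p3 = 0, by the same count on the reduced clause set, 0 assignments work.
Total: 1 + 0 = 1.

1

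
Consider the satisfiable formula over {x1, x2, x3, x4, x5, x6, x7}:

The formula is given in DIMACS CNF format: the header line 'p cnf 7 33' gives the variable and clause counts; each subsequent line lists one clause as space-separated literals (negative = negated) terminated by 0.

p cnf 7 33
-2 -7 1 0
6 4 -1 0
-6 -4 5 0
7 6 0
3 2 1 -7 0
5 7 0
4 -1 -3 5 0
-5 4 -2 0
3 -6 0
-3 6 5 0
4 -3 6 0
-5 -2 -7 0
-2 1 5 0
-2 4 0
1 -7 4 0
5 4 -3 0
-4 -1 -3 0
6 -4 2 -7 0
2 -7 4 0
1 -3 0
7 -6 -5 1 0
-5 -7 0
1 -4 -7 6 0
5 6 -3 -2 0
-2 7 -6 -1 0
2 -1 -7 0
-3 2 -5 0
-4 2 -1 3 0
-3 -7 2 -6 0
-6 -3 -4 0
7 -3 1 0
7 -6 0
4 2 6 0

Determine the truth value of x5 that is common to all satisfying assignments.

Suppose x5 = True.
The clause (¬x7) is unit, so x7 = False.
The clause (x6) is unit, so x6 = True.
That conflicts with the unit clause (¬x6).
So every satisfying assignment has x5 = False.

False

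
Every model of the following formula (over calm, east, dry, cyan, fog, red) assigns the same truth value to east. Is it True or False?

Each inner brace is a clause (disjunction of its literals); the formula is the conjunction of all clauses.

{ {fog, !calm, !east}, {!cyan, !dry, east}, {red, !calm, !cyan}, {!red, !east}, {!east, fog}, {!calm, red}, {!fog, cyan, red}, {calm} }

False

Suppose east = true.
The clause (!red) is unit, so red = false.
The clause (fog) is unit, so fog = true.
The clause (!calm) is unit, so calm = false.
That conflicts with the unit clause (calm).
So every satisfying assignment has east = False.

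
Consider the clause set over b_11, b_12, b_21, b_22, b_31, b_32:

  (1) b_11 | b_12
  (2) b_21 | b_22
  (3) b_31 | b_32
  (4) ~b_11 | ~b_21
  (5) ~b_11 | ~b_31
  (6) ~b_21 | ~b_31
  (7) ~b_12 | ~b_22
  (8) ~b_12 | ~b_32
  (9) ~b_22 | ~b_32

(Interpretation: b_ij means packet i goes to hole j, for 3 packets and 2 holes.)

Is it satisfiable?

Try b_11 = 1.
Unit clause (~b_21) forces b_21 = 0.
Unit clause (b_22) forces b_22 = 1.
Unit clause (~b_31) forces b_31 = 0.
Unit clause (b_32) forces b_32 = 1.
That conflicts with the unit clause (~b_32).
So b_11 must be the other value — set b_11 = 0.
Unit clause (b_12) forces b_12 = 1.
Unit clause (~b_22) forces b_22 = 0.
Unit clause (b_21) forces b_21 = 1.
Unit clause (~b_31) forces b_31 = 0.
Unit clause (b_32) forces b_32 = 1.
That conflicts with the unit clause (~b_32).
Either choice for b_11 ends in contradiction.
No assignment satisfies every clause.

No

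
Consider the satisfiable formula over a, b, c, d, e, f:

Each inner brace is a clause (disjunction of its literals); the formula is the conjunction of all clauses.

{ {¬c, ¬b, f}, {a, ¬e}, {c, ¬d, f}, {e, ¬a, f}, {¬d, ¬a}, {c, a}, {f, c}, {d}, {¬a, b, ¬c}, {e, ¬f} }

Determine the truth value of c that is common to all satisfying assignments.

Suppose c = False.
The clause (a) is unit, so a = True.
The clause (¬d) is unit, so d = False.
That conflicts with the unit clause (d).
So every satisfying assignment has c = True.

True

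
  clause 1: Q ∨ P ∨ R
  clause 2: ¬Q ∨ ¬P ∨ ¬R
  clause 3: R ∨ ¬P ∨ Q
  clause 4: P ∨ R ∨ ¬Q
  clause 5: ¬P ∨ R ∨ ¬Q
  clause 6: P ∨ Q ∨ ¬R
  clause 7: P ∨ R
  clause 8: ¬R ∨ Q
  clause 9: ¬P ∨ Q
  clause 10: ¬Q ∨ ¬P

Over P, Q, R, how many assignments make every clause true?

1

There are 2^3 = 8 truth assignments over (P, Q, R).
Check each against the 10 clauses (columns in the order P, Q, R):
  F F F  ✗ fails (Q ∨ P ∨ R)
  F F T  ✗ fails (P ∨ Q ∨ ¬R)
  F T F  ✗ fails (P ∨ R ∨ ¬Q)
  F T T  ✓ satisfies all
  T F F  ✗ fails (R ∨ ¬P ∨ Q)
  T F T  ✗ fails (¬R ∨ Q)
  T T F  ✗ fails (¬P ∨ R ∨ ¬Q)
  T T T  ✗ fails (¬Q ∨ ¬P ∨ ¬R)
1 of the 8 rows is a model.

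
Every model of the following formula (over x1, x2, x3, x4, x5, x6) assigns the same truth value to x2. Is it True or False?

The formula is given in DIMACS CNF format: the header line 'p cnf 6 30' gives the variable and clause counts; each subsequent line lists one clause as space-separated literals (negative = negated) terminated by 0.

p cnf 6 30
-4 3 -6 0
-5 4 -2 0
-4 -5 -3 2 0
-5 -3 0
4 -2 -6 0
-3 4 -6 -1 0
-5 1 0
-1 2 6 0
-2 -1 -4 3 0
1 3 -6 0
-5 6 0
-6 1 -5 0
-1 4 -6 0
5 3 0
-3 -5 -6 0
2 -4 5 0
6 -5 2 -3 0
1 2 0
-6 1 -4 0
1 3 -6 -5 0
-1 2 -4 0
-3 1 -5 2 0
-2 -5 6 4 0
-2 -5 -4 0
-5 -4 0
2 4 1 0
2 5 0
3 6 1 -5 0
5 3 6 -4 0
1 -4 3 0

Suppose x2 = False.
From the singleton clause (x1), x1 = True.
From the singleton clause (x6), x6 = True.
From the singleton clause (x4), x4 = True.
But (¬x4) is also a unit clause — contradiction.
So every satisfying assignment has x2 = True.

True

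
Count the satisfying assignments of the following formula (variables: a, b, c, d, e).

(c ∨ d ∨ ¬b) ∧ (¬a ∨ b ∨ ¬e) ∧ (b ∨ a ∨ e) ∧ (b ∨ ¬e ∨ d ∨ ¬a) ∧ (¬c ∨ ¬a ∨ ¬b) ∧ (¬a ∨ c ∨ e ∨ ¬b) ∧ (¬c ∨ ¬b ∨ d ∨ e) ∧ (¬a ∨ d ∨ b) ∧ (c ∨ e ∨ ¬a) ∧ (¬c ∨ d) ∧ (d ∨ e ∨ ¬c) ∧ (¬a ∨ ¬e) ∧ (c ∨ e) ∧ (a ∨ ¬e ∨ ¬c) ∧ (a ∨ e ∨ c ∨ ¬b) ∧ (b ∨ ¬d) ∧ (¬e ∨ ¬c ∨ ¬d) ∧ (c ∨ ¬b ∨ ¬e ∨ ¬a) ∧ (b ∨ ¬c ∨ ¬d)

There are 2^5 = 32 truth assignments over (a, b, c, d, e).
Split on c. With c = True, the clauses containing c are satisfied and ¬c drops from the rest; 1 of the 2^4 = 16 assignments to the other variables satisfy what remains.
With c = False, by the same count on the reduced clause set, 2 assignments work.
(One model: a=F, b=F, c=F, d=F, e=T.)
Total: 1 + 2 = 3.

3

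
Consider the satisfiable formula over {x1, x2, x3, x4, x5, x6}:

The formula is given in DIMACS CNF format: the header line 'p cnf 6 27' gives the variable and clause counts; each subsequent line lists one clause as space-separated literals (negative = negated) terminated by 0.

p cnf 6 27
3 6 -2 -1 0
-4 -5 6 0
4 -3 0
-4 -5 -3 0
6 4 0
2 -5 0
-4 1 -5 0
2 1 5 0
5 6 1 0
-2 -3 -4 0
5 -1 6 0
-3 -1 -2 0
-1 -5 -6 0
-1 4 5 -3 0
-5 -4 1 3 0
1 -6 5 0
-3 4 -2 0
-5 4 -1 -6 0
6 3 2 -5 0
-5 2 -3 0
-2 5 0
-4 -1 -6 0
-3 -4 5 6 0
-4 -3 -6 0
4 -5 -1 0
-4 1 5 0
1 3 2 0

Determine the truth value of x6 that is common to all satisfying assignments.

True

Suppose x6 = False.
Unit clause (x4) forces x4 = True.
Unit clause (¬x5) forces x5 = False.
Unit clause (x1) forces x1 = True.
Now (¬x1) is unsatisfied and unit — conflict.
So every satisfying assignment has x6 = True.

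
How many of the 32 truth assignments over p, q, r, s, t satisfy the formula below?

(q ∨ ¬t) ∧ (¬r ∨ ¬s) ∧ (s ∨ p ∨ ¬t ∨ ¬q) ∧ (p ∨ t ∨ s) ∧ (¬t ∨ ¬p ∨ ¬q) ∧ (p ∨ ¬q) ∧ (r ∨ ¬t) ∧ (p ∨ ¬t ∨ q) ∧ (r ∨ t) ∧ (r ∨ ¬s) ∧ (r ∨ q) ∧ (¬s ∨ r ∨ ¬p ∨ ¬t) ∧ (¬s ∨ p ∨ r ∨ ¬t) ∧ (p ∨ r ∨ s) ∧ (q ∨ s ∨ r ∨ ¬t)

2

There are 2^5 = 32 truth assignments over (p, q, r, s, t).
Split on s. With s = True, the clauses containing s are satisfied and ¬s drops from the rest; 0 of the 2^4 = 16 assignments to the other variables satisfy what remains.
With s = False, by the same count on the reduced clause set, 2 assignments work.
(One model: p=T, q=F, r=T, s=F, t=F.)
Total: 0 + 2 = 2.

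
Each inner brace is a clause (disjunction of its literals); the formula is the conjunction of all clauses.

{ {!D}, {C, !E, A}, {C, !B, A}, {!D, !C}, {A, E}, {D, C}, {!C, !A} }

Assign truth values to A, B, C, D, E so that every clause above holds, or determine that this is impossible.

A ↦ false,  B ↦ false,  C ↦ true,  D ↦ false,  E ↦ true

(!D) alone gives D = false.
(C) alone gives C = true.
(!A) alone gives A = false.
(E) alone gives E = true.
No clause remains; B is free.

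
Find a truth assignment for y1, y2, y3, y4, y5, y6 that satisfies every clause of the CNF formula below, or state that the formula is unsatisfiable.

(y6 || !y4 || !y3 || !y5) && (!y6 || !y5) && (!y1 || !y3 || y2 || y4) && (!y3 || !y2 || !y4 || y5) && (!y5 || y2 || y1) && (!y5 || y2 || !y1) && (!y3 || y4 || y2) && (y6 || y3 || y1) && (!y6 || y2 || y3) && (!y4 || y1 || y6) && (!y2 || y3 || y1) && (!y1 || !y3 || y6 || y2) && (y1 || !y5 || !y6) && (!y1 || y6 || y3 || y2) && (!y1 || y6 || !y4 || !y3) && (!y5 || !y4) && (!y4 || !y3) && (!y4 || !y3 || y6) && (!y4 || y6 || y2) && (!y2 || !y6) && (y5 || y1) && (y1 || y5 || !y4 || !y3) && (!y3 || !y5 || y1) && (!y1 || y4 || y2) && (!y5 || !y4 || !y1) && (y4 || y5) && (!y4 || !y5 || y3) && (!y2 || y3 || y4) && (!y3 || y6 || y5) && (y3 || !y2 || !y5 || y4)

Suppose y6 = false.
Suppose y3 = false.
The clause (y1) is unit, so y1 = true.
The clause (y2) is unit, so y2 = true.
The clause (y4) is unit, so y4 = true.
The clause (!y5) is unit, so y5 = false.
Every clause now holds.

y1 ↦ true,  y2 ↦ true,  y3 ↦ false,  y4 ↦ true,  y5 ↦ false,  y6 ↦ false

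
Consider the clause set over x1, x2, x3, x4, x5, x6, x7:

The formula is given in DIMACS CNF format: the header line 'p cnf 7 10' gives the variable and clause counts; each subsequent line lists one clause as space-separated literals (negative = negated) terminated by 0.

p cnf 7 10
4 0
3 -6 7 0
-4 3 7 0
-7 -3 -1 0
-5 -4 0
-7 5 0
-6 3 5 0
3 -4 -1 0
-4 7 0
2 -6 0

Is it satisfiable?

No

From the singleton clause (x4), x4 = True.
From the singleton clause (¬x5), x5 = False.
From the singleton clause (¬x7), x7 = False.
That conflicts with the unit clause (x7).
No assignment satisfies every clause.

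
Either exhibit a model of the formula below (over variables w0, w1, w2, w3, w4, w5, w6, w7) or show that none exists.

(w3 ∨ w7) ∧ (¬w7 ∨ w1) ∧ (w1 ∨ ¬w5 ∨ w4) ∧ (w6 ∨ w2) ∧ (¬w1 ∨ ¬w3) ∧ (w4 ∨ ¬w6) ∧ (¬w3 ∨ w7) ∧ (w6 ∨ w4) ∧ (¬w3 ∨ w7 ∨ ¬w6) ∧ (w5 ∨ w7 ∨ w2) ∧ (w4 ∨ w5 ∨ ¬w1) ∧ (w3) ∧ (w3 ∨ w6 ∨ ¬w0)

Unit clause (w3) forces w3 = True.
Unit clause (¬w1) forces w1 = False.
Unit clause (¬w7) forces w7 = False.
That conflicts with the unit clause (w7).

UNSATISFIABLE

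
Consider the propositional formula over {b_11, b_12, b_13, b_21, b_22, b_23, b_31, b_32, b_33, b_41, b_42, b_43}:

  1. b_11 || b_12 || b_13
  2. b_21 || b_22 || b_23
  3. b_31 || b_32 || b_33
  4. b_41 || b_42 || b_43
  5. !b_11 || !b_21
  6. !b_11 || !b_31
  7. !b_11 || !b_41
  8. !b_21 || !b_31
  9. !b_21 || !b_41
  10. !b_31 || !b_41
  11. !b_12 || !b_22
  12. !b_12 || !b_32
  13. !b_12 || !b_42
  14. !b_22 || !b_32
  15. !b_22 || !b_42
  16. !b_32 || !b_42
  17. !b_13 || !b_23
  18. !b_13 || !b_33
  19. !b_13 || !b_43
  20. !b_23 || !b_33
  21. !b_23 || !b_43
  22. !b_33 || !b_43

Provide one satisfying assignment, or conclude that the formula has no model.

Suppose b_11 = false.
Suppose b_12 = true.
Unit clause (!b_22) forces b_22 = false.
Unit clause (!b_32) forces b_32 = false.
Unit clause (!b_42) forces b_42 = false.
Suppose b_21 = true.
Unit clause (!b_31) forces b_31 = false.
Unit clause (b_33) forces b_33 = true.
Unit clause (!b_41) forces b_41 = false.
Unit clause (b_43) forces b_43 = true.
But (!b_43) is also a unit clause — contradiction.
Backtrack on b_21: now try b_21 = false.
Unit clause (b_23) forces b_23 = true.
Unit clause (!b_13) forces b_13 = false.
Unit clause (!b_33) forces b_33 = false.
Unit clause (b_31) forces b_31 = true.
Unit clause (!b_41) forces b_41 = false.
Unit clause (b_43) forces b_43 = true.
But (!b_43) is also a unit clause — contradiction.
Both values of b_21 lead to a conflict.
Backtrack on b_12: now try b_12 = false.
Unit clause (b_13) forces b_13 = true.
Unit clause (!b_23) forces b_23 = false.
Unit clause (!b_33) forces b_33 = false.
Unit clause (!b_43) forces b_43 = false.
Suppose b_21 = true.
Unit clause (!b_31) forces b_31 = false.
Unit clause (b_32) forces b_32 = true.
Unit clause (!b_41) forces b_41 = false.
Unit clause (b_42) forces b_42 = true.
But (!b_42) is also a unit clause — contradiction.
Backtrack on b_21: now try b_21 = false.
Unit clause (b_22) forces b_22 = true.
Unit clause (!b_32) forces b_32 = false.
Unit clause (b_31) forces b_31 = true.
Unit clause (!b_41) forces b_41 = false.
Unit clause (b_42) forces b_42 = true.
But (!b_42) is also a unit clause — contradiction.
Both values of b_21 lead to a conflict.
Both values of b_12 lead to a conflict.
Backtrack on b_11: now try b_11 = true.
Unit clause (!b_21) forces b_21 = false.
Unit clause (!b_31) forces b_31 = false.
Unit clause (!b_41) forces b_41 = false.
Suppose b_22 = true.
Unit clause (!b_12) forces b_12 = false.
Unit clause (!b_32) forces b_32 = false.
Unit clause (b_33) forces b_33 = true.
Unit clause (!b_42) forces b_42 = false.
Unit clause (b_43) forces b_43 = true.
But (!b_43) is also a unit clause — contradiction.
Backtrack on b_22: now try b_22 = false.
Unit clause (b_23) forces b_23 = true.
Unit clause (!b_13) forces b_13 = false.
Unit clause (!b_33) forces b_33 = false.
Unit clause (b_32) forces b_32 = true.
Unit clause (!b_12) forces b_12 = false.
Unit clause (!b_42) forces b_42 = false.
Unit clause (b_43) forces b_43 = true.
But (!b_43) is also a unit clause — contradiction.
Both values of b_22 lead to a conflict.
Both values of b_11 lead to a conflict.

UNSATISFIABLE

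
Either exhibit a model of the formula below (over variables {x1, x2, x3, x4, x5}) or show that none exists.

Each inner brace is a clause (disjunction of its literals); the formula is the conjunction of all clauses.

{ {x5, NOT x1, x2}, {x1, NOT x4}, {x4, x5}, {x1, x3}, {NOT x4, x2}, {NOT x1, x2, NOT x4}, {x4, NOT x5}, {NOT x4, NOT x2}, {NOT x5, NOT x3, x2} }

Suppose x1 = true.
Suppose x5 = true.
(x4) alone gives x4 = true.
(x2) alone gives x2 = true.
But (NOT x2) is also a unit clause — contradiction.
Backtrack on x5: now try x5 = false.
(x2) alone gives x2 = true.
(x4) alone gives x4 = true.
But (NOT x4) is also a unit clause — contradiction.
Either choice for x5 ends in contradiction.
Backtrack on x1: now try x1 = false.
(NOT x4) alone gives x4 = false.
(x5) alone gives x5 = true.
But (NOT x5) is also a unit clause — contradiction.
Either choice for x1 ends in contradiction.

UNSATISFIABLE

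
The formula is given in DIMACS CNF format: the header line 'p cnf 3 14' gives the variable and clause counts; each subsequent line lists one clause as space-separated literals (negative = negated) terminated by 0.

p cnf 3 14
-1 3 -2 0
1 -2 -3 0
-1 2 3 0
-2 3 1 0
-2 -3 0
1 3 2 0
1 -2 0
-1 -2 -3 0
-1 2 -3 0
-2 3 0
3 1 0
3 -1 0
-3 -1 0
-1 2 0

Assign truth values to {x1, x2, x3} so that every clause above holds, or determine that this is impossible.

Suppose x2 = False.
The clause (¬x1) is unit, so x1 = False.
The clause (x3) is unit, so x3 = True.
Every clause now holds.

x1 ↦ False, x2 ↦ False, x3 ↦ True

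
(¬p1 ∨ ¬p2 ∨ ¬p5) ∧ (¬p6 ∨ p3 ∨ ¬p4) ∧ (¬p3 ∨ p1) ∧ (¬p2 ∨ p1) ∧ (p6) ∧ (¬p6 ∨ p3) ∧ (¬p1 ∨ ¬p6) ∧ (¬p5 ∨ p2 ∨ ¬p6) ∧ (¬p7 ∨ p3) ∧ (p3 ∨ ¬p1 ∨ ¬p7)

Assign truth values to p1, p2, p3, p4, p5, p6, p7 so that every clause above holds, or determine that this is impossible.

(p6) alone gives p6 = True.
(p3) alone gives p3 = True.
(p1) alone gives p1 = True.
Now (¬p1) is unsatisfied and unit — conflict.

UNSATISFIABLE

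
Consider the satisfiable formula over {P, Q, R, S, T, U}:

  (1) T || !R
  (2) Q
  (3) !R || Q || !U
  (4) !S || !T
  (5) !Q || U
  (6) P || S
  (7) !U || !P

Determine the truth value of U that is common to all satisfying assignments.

Suppose U = false.
From the singleton clause (Q), Q = true.
That conflicts with the unit clause (!Q).
So every satisfying assignment has U = True.

True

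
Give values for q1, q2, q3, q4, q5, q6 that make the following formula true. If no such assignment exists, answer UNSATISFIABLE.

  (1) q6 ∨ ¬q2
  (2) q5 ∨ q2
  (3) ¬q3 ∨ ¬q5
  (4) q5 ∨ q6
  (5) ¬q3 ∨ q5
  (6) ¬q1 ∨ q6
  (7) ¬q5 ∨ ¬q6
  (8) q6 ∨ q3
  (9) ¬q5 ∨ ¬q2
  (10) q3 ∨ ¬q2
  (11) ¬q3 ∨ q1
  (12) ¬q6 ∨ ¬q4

UNSATISFIABLE

Suppose q6 = True.
(¬q5) alone gives q5 = False.
(q2) alone gives q2 = True.
(¬q3) alone gives q3 = False.
But (q3) is also a unit clause — contradiction.
So q6 must be the other value — set q6 = False.
(¬q2) alone gives q2 = False.
(q5) alone gives q5 = True.
(¬q3) alone gives q3 = False.
But (q3) is also a unit clause — contradiction.
Both values of q6 lead to a conflict.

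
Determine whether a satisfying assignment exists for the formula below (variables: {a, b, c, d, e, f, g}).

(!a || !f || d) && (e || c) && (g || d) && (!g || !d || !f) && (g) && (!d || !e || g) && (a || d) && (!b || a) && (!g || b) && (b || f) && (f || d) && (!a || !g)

From the singleton clause (g), g = true.
From the singleton clause (b), b = true.
From the singleton clause (a), a = true.
Now (!a) is unsatisfied and unit — conflict.
No assignment satisfies every clause.

No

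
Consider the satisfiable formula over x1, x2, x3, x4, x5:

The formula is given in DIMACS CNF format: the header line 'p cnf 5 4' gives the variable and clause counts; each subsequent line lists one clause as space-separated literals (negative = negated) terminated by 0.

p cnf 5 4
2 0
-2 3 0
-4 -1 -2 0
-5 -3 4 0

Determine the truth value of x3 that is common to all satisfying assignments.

True

Suppose x3 = False.
(x2) alone gives x2 = True.
Now (¬x2) is unsatisfied and unit — conflict.
So every satisfying assignment has x3 = True.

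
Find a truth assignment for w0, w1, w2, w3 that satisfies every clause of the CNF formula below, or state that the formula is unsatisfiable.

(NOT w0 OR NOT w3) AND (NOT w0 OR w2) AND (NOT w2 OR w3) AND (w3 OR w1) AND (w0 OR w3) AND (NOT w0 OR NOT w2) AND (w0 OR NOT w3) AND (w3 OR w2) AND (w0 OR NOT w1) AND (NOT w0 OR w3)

Suppose w0 = false.
(w3) alone gives w3 = true.
That conflicts with the unit clause (NOT w3).
So w0 must be the other value — set w0 = true.
(NOT w3) alone gives w3 = false.
That conflicts with the unit clause (w3).
Neither w0 = true nor w0 = false works.

UNSATISFIABLE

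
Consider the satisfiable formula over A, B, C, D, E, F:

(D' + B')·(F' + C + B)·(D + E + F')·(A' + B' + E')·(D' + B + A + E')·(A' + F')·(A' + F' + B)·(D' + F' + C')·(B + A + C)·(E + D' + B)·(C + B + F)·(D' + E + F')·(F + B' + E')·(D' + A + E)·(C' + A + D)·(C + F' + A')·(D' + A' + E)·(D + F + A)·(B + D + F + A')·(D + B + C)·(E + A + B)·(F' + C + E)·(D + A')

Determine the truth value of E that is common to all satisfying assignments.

True

Suppose E = 0.
Suppose D = 0.
(F') alone gives F = 0.
(A) alone gives A = 1.
That conflicts with the unit clause (A').
That branch fails; take D = 1 instead.
(B') alone gives B = 0.
That conflicts with the unit clause (B).
Neither D = 1 nor D = 0 works.
So every satisfying assignment has E = True.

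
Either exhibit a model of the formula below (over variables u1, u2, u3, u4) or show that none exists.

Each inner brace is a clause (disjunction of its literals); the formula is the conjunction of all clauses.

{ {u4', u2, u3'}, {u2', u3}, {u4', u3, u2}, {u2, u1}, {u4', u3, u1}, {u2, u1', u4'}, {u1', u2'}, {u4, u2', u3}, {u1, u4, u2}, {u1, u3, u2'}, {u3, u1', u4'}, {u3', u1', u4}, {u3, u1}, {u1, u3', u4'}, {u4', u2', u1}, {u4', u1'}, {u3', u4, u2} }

Case u2 = 0:
Unit clause (u1) forces u1 = 1.
Unit clause (u4') forces u4 = 0.
Unit clause (u3') forces u3 = 0.
Every clause now holds.

u1 ↦ 1, u2 ↦ 0, u3 ↦ 0, u4 ↦ 0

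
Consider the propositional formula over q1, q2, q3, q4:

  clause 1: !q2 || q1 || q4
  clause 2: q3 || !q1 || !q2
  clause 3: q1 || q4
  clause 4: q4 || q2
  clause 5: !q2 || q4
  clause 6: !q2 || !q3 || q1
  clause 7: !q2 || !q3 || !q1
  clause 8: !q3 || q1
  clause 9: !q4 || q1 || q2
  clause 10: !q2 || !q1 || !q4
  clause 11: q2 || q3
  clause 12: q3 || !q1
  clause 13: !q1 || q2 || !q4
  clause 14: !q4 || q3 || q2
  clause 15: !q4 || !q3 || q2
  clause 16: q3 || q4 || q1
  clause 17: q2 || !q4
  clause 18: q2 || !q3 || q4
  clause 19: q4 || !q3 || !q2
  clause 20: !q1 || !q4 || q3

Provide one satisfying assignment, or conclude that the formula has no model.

q1=false,  q2=true,  q3=false,  q4=true

Case q1 = false:
From the singleton clause (q4), q4 = true.
From the singleton clause (!q3), q3 = false.
From the singleton clause (q2), q2 = true.
All clauses are satisfied.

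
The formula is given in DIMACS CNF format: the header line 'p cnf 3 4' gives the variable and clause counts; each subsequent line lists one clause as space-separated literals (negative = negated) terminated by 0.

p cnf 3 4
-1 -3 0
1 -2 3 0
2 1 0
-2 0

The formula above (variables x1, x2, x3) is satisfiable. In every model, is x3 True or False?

Suppose x3 = True.
(¬x1) alone gives x1 = False.
(x2) alone gives x2 = True.
But (¬x2) is also a unit clause — contradiction.
So every satisfying assignment has x3 = False.

False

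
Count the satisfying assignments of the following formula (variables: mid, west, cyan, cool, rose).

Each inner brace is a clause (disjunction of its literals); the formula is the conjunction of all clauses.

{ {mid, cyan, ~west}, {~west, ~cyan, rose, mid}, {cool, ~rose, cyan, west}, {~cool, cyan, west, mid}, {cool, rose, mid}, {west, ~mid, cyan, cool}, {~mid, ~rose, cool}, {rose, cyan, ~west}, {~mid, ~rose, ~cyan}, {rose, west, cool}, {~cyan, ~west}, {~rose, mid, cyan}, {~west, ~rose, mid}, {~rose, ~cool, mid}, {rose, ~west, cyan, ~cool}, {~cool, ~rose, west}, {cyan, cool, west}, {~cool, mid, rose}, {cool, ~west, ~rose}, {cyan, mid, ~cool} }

There are 2^5 = 32 truth assignments over (mid, west, cyan, cool, rose).
Split on cool. With cool = 1, the clauses containing cool are satisfied and ~cool drops from the rest; 3 of the 2^4 = 16 assignments to the other variables satisfy what remains.
With cool = 0, by the same count on the reduced clause set, 1 assignment works.
Total: 3 + 1 = 4.

4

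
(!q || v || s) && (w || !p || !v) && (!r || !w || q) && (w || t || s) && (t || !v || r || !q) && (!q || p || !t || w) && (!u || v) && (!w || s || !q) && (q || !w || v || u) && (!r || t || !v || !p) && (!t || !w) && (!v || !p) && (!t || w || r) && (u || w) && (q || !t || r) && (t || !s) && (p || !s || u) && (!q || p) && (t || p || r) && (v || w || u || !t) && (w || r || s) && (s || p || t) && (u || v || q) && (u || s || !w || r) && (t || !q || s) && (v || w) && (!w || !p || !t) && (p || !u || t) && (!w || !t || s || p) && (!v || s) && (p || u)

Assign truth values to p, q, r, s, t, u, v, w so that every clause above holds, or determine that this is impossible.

p ↦ false; q ↦ false; r ↦ true; s ↦ true; t ↦ true; u ↦ true; v ↦ true; w ↦ false

Case u = true:
The clause (v) is unit, so v = true.
The clause (!p) is unit, so p = false.
The clause (!q) is unit, so q = false.
The clause (t) is unit, so t = true.
The clause (!w) is unit, so w = false.
The clause (r) is unit, so r = true.
The clause (s) is unit, so s = true.
This assignment satisfies each clause.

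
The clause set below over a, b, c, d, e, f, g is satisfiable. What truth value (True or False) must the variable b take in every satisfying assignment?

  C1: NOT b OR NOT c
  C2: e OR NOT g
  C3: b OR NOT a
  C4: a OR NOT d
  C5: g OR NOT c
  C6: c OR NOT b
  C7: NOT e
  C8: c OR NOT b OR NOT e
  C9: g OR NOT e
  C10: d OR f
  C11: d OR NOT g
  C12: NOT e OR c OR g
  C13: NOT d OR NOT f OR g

False

Suppose b = true.
The clause (NOT c) is unit, so c = false.
But (c) is also a unit clause — contradiction.
So every satisfying assignment has b = False.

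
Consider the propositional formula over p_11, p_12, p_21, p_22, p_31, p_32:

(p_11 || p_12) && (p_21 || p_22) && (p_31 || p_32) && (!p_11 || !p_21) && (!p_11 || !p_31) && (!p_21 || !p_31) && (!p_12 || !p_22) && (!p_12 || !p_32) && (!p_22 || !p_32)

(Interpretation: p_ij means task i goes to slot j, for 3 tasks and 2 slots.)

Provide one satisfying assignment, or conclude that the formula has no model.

Case p_11 = true:
From the singleton clause (!p_21), p_21 = false.
From the singleton clause (p_22), p_22 = true.
From the singleton clause (!p_31), p_31 = false.
From the singleton clause (p_32), p_32 = true.
That conflicts with the unit clause (!p_32).
That branch fails; take p_11 = false instead.
From the singleton clause (p_12), p_12 = true.
From the singleton clause (!p_22), p_22 = false.
From the singleton clause (p_21), p_21 = true.
From the singleton clause (!p_31), p_31 = false.
From the singleton clause (p_32), p_32 = true.
That conflicts with the unit clause (!p_32).
Neither p_11 = true nor p_11 = false works.

UNSATISFIABLE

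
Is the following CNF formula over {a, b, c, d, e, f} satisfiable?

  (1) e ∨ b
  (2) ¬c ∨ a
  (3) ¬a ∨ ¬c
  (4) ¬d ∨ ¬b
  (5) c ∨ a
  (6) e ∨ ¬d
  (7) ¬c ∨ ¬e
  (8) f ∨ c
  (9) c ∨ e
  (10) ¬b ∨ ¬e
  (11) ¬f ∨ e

Satisfiable

Suppose e = True.
The clause (¬c) is unit, so c = False.
The clause (a) is unit, so a = True.
The clause (f) is unit, so f = True.
The clause (¬b) is unit, so b = False.
Every clause is now satisfied; d is unconstrained.
A satisfying assignment: a ↦ True; b ↦ False; c ↦ False; d ↦ False; e ↦ True; f ↦ True.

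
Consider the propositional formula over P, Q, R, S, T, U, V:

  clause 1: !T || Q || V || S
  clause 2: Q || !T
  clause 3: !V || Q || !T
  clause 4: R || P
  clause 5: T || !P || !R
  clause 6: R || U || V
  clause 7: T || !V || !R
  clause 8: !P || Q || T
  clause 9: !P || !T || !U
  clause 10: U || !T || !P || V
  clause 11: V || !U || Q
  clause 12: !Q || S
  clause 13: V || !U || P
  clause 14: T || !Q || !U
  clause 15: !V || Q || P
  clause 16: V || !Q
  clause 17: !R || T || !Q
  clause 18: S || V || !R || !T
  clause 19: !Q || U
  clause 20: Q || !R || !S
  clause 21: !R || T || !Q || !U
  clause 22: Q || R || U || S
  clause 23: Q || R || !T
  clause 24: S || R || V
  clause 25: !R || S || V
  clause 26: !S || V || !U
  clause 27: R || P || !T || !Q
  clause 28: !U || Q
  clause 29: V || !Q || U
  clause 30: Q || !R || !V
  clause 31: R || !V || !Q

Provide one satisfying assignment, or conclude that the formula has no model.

P: false; Q: true; R: true; S: true; T: true; U: true; V: true

Suppose Q = true.
The clause (S) is unit, so S = true.
The clause (V) is unit, so V = true.
The clause (U) is unit, so U = true.
The clause (T) is unit, so T = true.
The clause (!P) is unit, so P = false.
The clause (R) is unit, so R = true.
This assignment satisfies each clause.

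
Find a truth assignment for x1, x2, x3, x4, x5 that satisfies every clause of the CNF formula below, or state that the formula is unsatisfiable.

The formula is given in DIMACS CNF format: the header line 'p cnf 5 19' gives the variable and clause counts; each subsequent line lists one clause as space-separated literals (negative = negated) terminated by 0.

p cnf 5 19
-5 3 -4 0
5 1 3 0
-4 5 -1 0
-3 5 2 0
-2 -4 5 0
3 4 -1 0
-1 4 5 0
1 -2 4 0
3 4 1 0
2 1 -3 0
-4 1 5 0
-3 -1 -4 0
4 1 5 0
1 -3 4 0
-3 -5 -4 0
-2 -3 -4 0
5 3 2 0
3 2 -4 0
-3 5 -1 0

Suppose x5 = True.
Suppose x3 = True.
(¬x4) alone gives x4 = False.
(x1) alone gives x1 = True.
All clauses hold; x2 can take either value.

x1 ↦ True,  x2 ↦ False,  x3 ↦ True,  x4 ↦ False,  x5 ↦ True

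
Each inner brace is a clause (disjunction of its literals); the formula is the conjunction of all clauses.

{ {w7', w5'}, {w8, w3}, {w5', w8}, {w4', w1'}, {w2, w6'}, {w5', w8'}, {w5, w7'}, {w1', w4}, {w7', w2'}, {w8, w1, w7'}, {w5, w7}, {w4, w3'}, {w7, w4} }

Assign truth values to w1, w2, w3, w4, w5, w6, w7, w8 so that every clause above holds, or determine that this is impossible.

UNSATISFIABLE

Try w7 = 0.
Unit clause (w5) forces w5 = 1.
Unit clause (w8) forces w8 = 1.
But (w8') is also a unit clause — contradiction.
That branch fails; take w7 = 1 instead.
Unit clause (w5') forces w5 = 0.
But (w5) is also a unit clause — contradiction.
Either choice for w7 ends in contradiction.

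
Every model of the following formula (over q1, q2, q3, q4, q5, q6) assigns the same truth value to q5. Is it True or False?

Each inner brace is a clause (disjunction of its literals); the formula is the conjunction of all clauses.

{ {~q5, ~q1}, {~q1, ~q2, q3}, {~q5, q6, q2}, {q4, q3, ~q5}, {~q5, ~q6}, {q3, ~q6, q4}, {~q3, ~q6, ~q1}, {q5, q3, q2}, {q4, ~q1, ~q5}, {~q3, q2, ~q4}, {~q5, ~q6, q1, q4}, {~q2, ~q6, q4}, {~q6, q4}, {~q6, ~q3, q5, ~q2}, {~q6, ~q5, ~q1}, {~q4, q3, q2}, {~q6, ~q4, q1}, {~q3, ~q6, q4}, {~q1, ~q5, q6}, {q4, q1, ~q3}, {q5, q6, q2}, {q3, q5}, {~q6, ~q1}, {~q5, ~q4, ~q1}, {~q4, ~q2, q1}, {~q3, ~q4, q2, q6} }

False

Suppose q5 = 1.
From the singleton clause (~q1), q1 = 0.
From the singleton clause (~q6), q6 = 0.
From the singleton clause (q2), q2 = 1.
From the singleton clause (~q4), q4 = 0.
From the singleton clause (q3), q3 = 1.
That conflicts with the unit clause (~q3).
So every satisfying assignment has q5 = False.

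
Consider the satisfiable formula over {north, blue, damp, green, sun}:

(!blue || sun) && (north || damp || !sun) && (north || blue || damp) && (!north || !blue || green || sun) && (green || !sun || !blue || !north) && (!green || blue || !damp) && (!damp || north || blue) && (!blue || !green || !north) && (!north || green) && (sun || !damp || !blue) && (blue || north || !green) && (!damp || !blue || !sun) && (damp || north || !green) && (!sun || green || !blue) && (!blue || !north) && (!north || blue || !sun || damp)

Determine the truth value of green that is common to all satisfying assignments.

Suppose green = false.
From the singleton clause (!north), north = false.
Try blue = false.
From the singleton clause (damp), damp = true.
Now (!damp) is unsatisfied and unit — conflict.
So blue must be the other value — set blue = true.
From the singleton clause (sun), sun = true.
Now (!sun) is unsatisfied and unit — conflict.
Either choice for blue ends in contradiction.
So every satisfying assignment has green = True.

True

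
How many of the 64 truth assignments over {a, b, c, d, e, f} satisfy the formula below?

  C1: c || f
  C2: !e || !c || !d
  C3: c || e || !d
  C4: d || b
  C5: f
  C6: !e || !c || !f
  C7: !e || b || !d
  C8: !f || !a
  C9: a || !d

3

There are 2^6 = 64 truth assignments over (a, b, c, d, e, f).
Split on c. With c = true, the clauses containing c are satisfied and !c drops from the rest; 1 of the 2^5 = 32 assignments to the other variables satisfy what remains.
With c = false, by the same count on the reduced clause set, 2 assignments work.
(One model: a=F, b=T, c=F, d=F, e=F, f=T.)
Total: 1 + 2 = 3.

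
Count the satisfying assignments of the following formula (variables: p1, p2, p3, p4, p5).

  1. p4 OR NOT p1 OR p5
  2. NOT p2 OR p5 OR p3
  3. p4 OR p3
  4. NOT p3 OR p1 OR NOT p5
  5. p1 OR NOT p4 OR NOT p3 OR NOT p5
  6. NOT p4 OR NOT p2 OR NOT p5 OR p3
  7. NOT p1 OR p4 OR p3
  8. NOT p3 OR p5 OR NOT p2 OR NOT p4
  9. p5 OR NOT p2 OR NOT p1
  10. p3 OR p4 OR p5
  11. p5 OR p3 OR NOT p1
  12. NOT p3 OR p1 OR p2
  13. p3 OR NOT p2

9

There are 2^5 = 32 truth assignments over (p1, p2, p3, p4, p5).
Split on p4. With p4 = true, the clauses containing p4 are satisfied and NOT p4 drops from the rest; 6 of the 2^4 = 16 assignments to the other variables satisfy what remains.
With p4 = false, by the same count on the reduced clause set, 3 assignments work.
Total: 6 + 3 = 9.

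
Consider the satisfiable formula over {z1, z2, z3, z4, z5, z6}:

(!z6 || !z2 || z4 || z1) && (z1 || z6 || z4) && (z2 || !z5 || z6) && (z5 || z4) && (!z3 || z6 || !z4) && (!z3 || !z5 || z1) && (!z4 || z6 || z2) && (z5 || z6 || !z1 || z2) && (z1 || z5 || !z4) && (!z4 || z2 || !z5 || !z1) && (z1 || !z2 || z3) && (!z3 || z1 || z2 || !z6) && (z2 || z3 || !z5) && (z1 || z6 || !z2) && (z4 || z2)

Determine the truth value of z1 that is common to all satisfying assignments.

Suppose z1 = false.
Branch on z6: set z6 = true.
Branch on z2: set z2 = false.
The clause (!z3) is unit, so z3 = false.
The clause (!z5) is unit, so z5 = false.
The clause (z4) is unit, so z4 = true.
Now (!z4) is unsatisfied and unit — conflict.
Backtrack on z2: now try z2 = true.
The clause (z4) is unit, so z4 = true.
The clause (z5) is unit, so z5 = true.
The clause (!z3) is unit, so z3 = false.
Now (z3) is unsatisfied and unit — conflict.
Either choice for z2 ends in contradiction.
Backtrack on z6: now try z6 = false.
The clause (z4) is unit, so z4 = true.
The clause (!z3) is unit, so z3 = false.
The clause (z2) is unit, so z2 = true.
Now (!z2) is unsatisfied and unit — conflict.
Either choice for z6 ends in contradiction.
So every satisfying assignment has z1 = True.

True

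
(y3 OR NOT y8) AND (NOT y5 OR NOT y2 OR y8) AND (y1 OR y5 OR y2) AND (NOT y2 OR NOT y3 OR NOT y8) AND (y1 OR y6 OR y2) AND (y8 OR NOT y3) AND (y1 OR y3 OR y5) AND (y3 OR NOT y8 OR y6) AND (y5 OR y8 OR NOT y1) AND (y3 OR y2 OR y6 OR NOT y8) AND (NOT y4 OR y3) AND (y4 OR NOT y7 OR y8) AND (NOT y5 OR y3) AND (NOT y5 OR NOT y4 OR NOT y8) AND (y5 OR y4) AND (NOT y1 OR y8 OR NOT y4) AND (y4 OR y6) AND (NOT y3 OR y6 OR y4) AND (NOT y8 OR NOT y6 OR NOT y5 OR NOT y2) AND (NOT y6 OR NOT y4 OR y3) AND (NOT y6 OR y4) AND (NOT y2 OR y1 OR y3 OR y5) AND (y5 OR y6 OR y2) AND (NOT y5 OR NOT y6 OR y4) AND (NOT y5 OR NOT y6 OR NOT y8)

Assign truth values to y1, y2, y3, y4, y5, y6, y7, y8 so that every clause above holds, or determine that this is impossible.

y1: true; y2: false; y3: true; y4: true; y5: false; y6: true; y7: false; y8: true

Try y3 = true.
The clause (y8) is unit, so y8 = true.
The clause (NOT y2) is unit, so y2 = false.
Try y1 = true.
Try y5 = false.
The clause (y4) is unit, so y4 = true.
The clause (y6) is unit, so y6 = true.
Every clause is now satisfied; y7 is unconstrained.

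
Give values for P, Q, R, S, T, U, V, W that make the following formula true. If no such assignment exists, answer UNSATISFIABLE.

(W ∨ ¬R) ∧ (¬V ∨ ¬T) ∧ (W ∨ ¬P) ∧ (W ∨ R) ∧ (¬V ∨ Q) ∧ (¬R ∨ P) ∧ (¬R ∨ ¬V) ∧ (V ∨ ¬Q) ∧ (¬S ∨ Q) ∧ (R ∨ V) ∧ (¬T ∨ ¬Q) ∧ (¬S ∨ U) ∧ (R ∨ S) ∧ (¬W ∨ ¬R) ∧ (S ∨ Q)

Branch on W: set W = True.
The clause (¬R) is unit, so R = False.
The clause (V) is unit, so V = True.
The clause (¬T) is unit, so T = False.
The clause (Q) is unit, so Q = True.
The clause (S) is unit, so S = True.
The clause (U) is unit, so U = True.
No clause remains; P is free.

P=False, Q=True, R=False, S=True, T=False, U=True, V=True, W=True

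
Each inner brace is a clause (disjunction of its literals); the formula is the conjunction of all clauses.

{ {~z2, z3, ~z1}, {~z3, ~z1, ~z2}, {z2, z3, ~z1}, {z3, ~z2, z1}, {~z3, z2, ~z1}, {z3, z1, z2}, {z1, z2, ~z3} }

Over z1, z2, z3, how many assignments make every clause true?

1

There are 2^3 = 8 truth assignments over (z1, z2, z3).
Check each against the 7 clauses (columns in the order z1, z2, z3):
  F F F  ✗ fails (z3 | z1 | z2)
  F F T  ✗ fails (z1 | z2 | ~z3)
  F T F  ✗ fails (z3 | ~z2 | z1)
  F T T  ✓ satisfies all
  T F F  ✗ fails (z2 | z3 | ~z1)
  T F T  ✗ fails (~z3 | z2 | ~z1)
  T T F  ✗ fails (~z2 | z3 | ~z1)
  T T T  ✗ fails (~z3 | ~z1 | ~z2)
1 of the 8 rows is a model.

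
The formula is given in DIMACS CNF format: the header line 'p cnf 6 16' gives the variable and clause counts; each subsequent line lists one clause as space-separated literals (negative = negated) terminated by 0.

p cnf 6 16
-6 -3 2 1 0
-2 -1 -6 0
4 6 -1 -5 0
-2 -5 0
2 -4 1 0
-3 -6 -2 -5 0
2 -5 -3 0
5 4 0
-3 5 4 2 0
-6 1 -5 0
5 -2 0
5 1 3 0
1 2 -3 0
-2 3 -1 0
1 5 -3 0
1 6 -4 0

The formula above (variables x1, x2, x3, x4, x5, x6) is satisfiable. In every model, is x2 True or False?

Suppose x2 = True.
Unit clause (¬x5) forces x5 = False.
That conflicts with the unit clause (x5).
So every satisfying assignment has x2 = False.

False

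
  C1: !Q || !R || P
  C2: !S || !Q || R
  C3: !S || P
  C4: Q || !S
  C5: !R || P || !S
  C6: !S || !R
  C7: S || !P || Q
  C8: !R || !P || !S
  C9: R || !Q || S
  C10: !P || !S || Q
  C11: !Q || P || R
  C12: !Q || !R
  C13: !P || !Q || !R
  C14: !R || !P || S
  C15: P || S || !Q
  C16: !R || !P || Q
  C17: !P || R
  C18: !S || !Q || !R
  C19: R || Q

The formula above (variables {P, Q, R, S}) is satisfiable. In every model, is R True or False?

Suppose R = false.
(!P) alone gives P = false.
(!S) alone gives S = false.
(!Q) alone gives Q = false.
But (Q) is also a unit clause — contradiction.
So every satisfying assignment has R = True.

True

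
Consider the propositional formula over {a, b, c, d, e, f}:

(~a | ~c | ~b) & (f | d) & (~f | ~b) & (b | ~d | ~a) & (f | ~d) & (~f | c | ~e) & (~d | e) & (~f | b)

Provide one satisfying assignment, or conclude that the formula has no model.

UNSATISFIABLE

Case f = 1:
From the singleton clause (~b), b = 0.
Now (b) is unsatisfied and unit — conflict.
So f must be the other value — set f = 0.
From the singleton clause (d), d = 1.
Now (~d) is unsatisfied and unit — conflict.
Either choice for f ends in contradiction.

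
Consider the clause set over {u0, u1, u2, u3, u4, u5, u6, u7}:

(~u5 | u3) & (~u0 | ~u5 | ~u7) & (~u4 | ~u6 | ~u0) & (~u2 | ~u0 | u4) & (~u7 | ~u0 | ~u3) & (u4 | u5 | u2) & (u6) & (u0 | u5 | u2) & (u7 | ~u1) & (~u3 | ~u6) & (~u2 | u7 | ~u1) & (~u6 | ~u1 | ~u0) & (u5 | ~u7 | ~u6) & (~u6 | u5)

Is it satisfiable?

(u6) alone gives u6 = 1.
(~u3) alone gives u3 = 0.
(~u5) alone gives u5 = 0.
But (u5) is also a unit clause — contradiction.
No assignment satisfies every clause.

No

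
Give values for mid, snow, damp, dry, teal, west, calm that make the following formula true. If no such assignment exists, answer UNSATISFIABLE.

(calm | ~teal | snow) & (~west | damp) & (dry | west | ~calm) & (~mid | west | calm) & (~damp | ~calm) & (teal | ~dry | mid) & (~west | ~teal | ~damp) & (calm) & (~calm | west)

The clause (calm) is unit, so calm = 1.
The clause (~damp) is unit, so damp = 0.
The clause (~west) is unit, so west = 0.
But (west) is also a unit clause — contradiction.

UNSATISFIABLE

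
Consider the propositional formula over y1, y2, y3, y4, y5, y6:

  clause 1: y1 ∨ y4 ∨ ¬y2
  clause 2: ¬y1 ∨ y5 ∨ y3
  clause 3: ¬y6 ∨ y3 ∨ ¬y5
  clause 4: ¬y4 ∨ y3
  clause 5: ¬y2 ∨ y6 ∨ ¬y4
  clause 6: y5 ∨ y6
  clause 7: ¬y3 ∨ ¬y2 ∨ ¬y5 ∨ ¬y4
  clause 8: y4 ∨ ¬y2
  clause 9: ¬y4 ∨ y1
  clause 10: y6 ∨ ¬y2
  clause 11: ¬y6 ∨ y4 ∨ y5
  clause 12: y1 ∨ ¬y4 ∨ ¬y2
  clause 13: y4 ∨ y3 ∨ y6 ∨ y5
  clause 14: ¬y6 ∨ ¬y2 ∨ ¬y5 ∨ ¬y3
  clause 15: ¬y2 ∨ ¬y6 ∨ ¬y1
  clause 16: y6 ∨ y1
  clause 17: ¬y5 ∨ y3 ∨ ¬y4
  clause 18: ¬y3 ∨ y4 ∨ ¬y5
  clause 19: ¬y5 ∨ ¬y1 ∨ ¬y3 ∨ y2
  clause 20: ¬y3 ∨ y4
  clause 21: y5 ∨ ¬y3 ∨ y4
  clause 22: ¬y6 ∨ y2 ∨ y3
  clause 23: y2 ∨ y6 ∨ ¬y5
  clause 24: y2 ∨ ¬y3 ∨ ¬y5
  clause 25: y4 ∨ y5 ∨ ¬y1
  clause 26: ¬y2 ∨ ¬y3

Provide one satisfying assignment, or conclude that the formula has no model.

y1: True, y2: False, y3: True, y4: True, y5: False, y6: True

Branch on y4: set y4 = True.
(y3) alone gives y3 = True.
(y1) alone gives y1 = True.
(¬y2) alone gives y2 = False.
(¬y5) alone gives y5 = False.
(y6) alone gives y6 = True.
This assignment satisfies each clause.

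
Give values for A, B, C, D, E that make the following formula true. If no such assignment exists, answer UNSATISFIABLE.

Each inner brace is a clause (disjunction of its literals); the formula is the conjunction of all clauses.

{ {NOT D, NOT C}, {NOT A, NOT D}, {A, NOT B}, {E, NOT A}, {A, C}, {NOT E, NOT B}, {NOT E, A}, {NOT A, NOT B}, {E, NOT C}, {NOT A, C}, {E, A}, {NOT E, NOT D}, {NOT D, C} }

Case D = false:
Case A = true:
The clause (E) is unit, so E = true.
The clause (NOT B) is unit, so B = false.
The clause (C) is unit, so C = true.
Every clause now holds.

A=true; B=false; C=true; D=false; E=true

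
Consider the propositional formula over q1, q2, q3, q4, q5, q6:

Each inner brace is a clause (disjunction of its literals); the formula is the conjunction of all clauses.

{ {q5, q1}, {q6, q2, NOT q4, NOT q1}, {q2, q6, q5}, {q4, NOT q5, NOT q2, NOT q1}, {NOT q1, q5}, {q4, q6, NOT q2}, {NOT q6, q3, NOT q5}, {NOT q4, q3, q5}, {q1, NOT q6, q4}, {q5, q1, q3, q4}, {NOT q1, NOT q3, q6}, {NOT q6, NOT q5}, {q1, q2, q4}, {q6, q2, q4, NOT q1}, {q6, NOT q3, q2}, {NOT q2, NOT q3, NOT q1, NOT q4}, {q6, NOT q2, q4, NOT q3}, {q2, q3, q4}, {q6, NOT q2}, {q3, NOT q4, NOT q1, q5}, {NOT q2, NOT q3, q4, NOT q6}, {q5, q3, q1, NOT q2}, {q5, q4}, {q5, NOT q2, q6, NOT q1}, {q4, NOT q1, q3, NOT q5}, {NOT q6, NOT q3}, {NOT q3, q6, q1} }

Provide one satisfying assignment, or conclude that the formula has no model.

Branch on q5: set q5 = true.
The clause (NOT q6) is unit, so q6 = false.
The clause (NOT q2) is unit, so q2 = false.
The clause (NOT q3) is unit, so q3 = false.
The clause (q4) is unit, so q4 = true.
The clause (NOT q1) is unit, so q1 = false.
This assignment satisfies each clause.

q1=false, q2=false, q3=false, q4=true, q5=true, q6=false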